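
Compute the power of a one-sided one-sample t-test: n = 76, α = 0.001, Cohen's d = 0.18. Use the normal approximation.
Power ≈ 0.06

Power calculation (one-sample t-test, normal approximation):
z_β = d · √n - z_α
z_β = 0.18 · √76 - 3.090
z_β = 0.18 · 8.718 - 3.090
z_β = -1.521

Power = Φ(z_β) = Φ(-1.521) ≈ 0.064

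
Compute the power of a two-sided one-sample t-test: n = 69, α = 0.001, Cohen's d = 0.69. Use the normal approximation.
Power ≈ 0.99

Power calculation (one-sample t-test, normal approximation):
z_β = d · √n - z_{α/2}
z_β = 0.69 · √69 - 3.291
z_β = 0.69 · 8.307 - 3.291
z_β = 2.441

Power = Φ(z_β) = Φ(2.441) ≈ 0.993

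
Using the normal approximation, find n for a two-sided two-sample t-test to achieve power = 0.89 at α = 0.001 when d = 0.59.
n = 118 per group

Sample size formula (two-sample t-test, normal approximation):
n = 2 · ((z_{α/2} + z_β) / d)²

z_{α/2} = 3.291 (for α = 0.001, two-sided)
z_β = 1.227 (for power = 0.89)
d = 0.59

n = 2 · ((3.291 + 1.227) / 0.59)²
n = 2 · (7.658)²
n ≈ 117.29
Round up to the next whole number: n = 118 per group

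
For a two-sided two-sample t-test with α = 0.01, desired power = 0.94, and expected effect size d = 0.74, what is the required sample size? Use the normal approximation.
n = 63 per group

Sample size formula (two-sample t-test, normal approximation):
n = 2 · ((z_{α/2} + z_β) / d)²

z_{α/2} = 2.576 (for α = 0.01, two-sided)
z_β = 1.555 (for power = 0.94)
d = 0.74

n = 2 · ((2.576 + 1.555) / 0.74)²
n = 2 · (5.582)²
n ≈ 62.32
Round up to the next whole number: n = 63 per group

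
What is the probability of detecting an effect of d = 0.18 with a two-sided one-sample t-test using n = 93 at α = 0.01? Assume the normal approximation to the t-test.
Power ≈ 0.20

Power calculation (one-sample t-test, normal approximation):
z_β = d · √n - z_{α/2}
z_β = 0.18 · √93 - 2.576
z_β = 0.18 · 9.644 - 2.576
z_β = -0.840

Power = Φ(z_β) = Φ(-0.840) ≈ 0.200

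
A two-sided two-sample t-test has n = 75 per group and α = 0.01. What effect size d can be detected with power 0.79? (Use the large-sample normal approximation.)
d ≈ 0.55

Minimum detectable effect (two-sample t-test, normal approximation):
d = (z_{α/2} + z_β) / √(n/2)
d = (2.576 + 0.806) / √(75/2)
d = 3.382 / 6.124
d ≈ 0.55

By Cohen's convention (0.2 small / 0.5 medium / 0.8 large): medium effect.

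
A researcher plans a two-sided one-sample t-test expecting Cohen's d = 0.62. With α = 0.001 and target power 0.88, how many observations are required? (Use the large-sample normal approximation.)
n = 52

Sample size formula (one-sample t-test, normal approximation):
n = ((z_{α/2} + z_β) / d)²

z_{α/2} = 3.291 (for α = 0.001, two-sided)
z_β = 1.175 (for power = 0.88)
d = 0.62

n = ((3.291 + 1.175) / 0.62)²
n = (7.203)²
n ≈ 51.88
Round up to the next whole number: n = 52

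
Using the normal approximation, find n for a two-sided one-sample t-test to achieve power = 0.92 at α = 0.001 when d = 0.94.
n = 25

Sample size formula (one-sample t-test, normal approximation):
n = ((z_{α/2} + z_β) / d)²

z_{α/2} = 3.291 (for α = 0.001, two-sided)
z_β = 1.405 (for power = 0.92)
d = 0.94

n = ((3.291 + 1.405) / 0.94)²
n = (4.996)²
n ≈ 24.96
Round up to the next whole number: n = 25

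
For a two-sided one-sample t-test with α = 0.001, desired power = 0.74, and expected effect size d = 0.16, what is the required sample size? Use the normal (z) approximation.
n = 605

Sample size formula (one-sample t-test, normal approximation):
n = ((z_{α/2} + z_β) / d)²

z_{α/2} = 3.291 (for α = 0.001, two-sided)
z_β = 0.643 (for power = 0.74)
d = 0.16

n = ((3.291 + 0.643) / 0.16)²
n = (24.588)²
n ≈ 604.57
Round up to the next whole number: n = 605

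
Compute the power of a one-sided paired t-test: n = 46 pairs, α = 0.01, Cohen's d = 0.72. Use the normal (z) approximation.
Power ≈ 0.99

Power calculation (paired t-test, normal approximation):
z_β = d · √n - z_α
z_β = 0.72 · √46 - 2.326
z_β = 0.72 · 6.782 - 2.326
z_β = 2.557

Power = Φ(z_β) = Φ(2.557) ≈ 0.995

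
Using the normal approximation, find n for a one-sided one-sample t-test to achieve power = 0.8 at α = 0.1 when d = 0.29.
n = 54

Sample size formula (one-sample t-test, normal approximation):
n = ((z_α + z_β) / d)²

z_α = 1.282 (for α = 0.1, one-sided)
z_β = 0.842 (for power = 0.8)
d = 0.29

n = ((1.282 + 0.842) / 0.29)²
n = (7.324)²
n ≈ 53.64
Round up to the next whole number: n = 54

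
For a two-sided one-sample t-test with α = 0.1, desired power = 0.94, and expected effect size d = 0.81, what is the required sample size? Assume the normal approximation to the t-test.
n = 16

Sample size formula (one-sample t-test, normal approximation):
n = ((z_{α/2} + z_β) / d)²

z_{α/2} = 1.645 (for α = 0.1, two-sided)
z_β = 1.555 (for power = 0.94)
d = 0.81

n = ((1.645 + 1.555) / 0.81)²
n = (3.951)²
n ≈ 15.61
Round up to the next whole number: n = 16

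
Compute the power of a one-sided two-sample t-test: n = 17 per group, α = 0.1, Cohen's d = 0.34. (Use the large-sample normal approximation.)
Power ≈ 0.39

Power calculation (two-sample t-test, normal approximation):
z_β = d · √(n/2) - z_α
z_β = 0.34 · √(17/2) - 1.282
z_β = 0.34 · 2.915 - 1.282
z_β = -0.290

Power = Φ(z_β) = Φ(-0.290) ≈ 0.386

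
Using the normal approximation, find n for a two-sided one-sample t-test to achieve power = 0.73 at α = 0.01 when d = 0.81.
n = 16

Sample size formula (one-sample t-test, normal approximation):
n = ((z_{α/2} + z_β) / d)²

z_{α/2} = 2.576 (for α = 0.01, two-sided)
z_β = 0.613 (for power = 0.73)
d = 0.81

n = ((2.576 + 0.613) / 0.81)²
n = (3.937)²
n ≈ 15.50
Round up to the next whole number: n = 16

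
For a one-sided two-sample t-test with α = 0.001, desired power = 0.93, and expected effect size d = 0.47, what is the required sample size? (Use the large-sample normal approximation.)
n = 189 per group

Sample size formula (two-sample t-test, normal approximation):
n = 2 · ((z_α + z_β) / d)²

z_α = 3.090 (for α = 0.001, one-sided)
z_β = 1.476 (for power = 0.93)
d = 0.47

n = 2 · ((3.090 + 1.476) / 0.47)²
n = 2 · (9.715)²
n ≈ 188.76
Round up to the next whole number: n = 189 per group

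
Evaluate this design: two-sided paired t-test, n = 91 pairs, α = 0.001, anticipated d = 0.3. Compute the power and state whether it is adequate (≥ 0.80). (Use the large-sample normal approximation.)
Power ≈ 0.33; the study is underpowered (power < 0.80)

Power calculation (paired t-test, normal approximation):
z_β = d · √n - z_{α/2}
z_β = 0.3 · √91 - 3.291
z_β = 0.3 · 9.539 - 3.291
z_β = -0.429

Power = Φ(z_β) = Φ(-0.429) ≈ 0.334

Effect size d = 0.3 is small by Cohen's convention (0.2/0.5/0.8).

Threshold: power ≥ 0.80 is conventionally adequate.
Power ≈ 0.33 → the study is underpowered (power < 0.80).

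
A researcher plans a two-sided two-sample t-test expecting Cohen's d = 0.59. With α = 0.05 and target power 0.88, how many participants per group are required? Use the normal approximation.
n = 57 per group

Sample size formula (two-sample t-test, normal approximation):
n = 2 · ((z_{α/2} + z_β) / d)²

z_{α/2} = 1.960 (for α = 0.05, two-sided)
z_β = 1.175 (for power = 0.88)
d = 0.59

n = 2 · ((1.960 + 1.175) / 0.59)²
n = 2 · (5.314)²
n ≈ 56.48
Round up to the next whole number: n = 57 per group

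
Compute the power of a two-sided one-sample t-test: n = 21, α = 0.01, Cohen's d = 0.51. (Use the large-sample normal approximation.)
Power ≈ 0.41

Power calculation (one-sample t-test, normal approximation):
z_β = d · √n - z_{α/2}
z_β = 0.51 · √21 - 2.576
z_β = 0.51 · 4.583 - 2.576
z_β = -0.239

Power = Φ(z_β) = Φ(-0.239) ≈ 0.406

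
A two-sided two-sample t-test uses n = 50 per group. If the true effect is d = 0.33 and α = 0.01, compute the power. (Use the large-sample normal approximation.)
Power ≈ 0.18

Power calculation (two-sample t-test, normal approximation):
z_β = d · √(n/2) - z_{α/2}
z_β = 0.33 · √(50/2) - 2.576
z_β = 0.33 · 5.000 - 2.576
z_β = -0.926

Power = Φ(z_β) = Φ(-0.926) ≈ 0.177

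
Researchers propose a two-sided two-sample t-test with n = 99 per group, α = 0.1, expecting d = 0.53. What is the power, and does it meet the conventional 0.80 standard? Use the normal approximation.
Power ≈ 0.98; the study is adequately powered (power ≥ 0.80)

Power calculation (two-sample t-test, normal approximation):
z_β = d · √(n/2) - z_{α/2}
z_β = 0.53 · √(99/2) - 1.645
z_β = 0.53 · 7.036 - 1.645
z_β = 2.084

Power = Φ(z_β) = Φ(2.084) ≈ 0.981

Effect size d = 0.53 is medium by Cohen's convention (0.2/0.5/0.8).

Threshold: power ≥ 0.80 is conventionally adequate.
Power ≈ 0.98 → the study is adequately powered (power ≥ 0.80).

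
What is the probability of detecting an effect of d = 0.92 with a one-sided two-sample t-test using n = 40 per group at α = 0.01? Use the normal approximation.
Power ≈ 0.96

Power calculation (two-sample t-test, normal approximation):
z_β = d · √(n/2) - z_α
z_β = 0.92 · √(40/2) - 2.326
z_β = 0.92 · 4.472 - 2.326
z_β = 1.788

Power = Φ(z_β) = Φ(1.788) ≈ 0.963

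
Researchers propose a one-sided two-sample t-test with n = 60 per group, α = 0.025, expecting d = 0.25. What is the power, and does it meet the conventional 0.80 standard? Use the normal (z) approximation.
Power ≈ 0.28; the study is underpowered (power < 0.80)

Power calculation (two-sample t-test, normal approximation):
z_β = d · √(n/2) - z_α
z_β = 0.25 · √(60/2) - 1.960
z_β = 0.25 · 5.477 - 1.960
z_β = -0.591

Power = Φ(z_β) = Φ(-0.591) ≈ 0.277

Effect size d = 0.25 is small by Cohen's convention (0.2/0.5/0.8).

Threshold: power ≥ 0.80 is conventionally adequate.
Power ≈ 0.28 → the study is underpowered (power < 0.80).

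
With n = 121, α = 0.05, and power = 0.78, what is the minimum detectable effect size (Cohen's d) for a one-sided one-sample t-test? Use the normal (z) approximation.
d ≈ 0.22

Minimum detectable effect (one-sample t-test, normal approximation):
d = (z_α + z_β) / √n
d = (1.645 + 0.772) / √121
d = 2.417 / 11.000
d ≈ 0.22

By Cohen's convention (0.2 small / 0.5 medium / 0.8 large): small effect.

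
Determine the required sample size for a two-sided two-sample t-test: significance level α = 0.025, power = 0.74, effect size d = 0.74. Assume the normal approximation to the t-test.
n = 31 per group

Sample size formula (two-sample t-test, normal approximation):
n = 2 · ((z_{α/2} + z_β) / d)²

z_{α/2} = 2.241 (for α = 0.025, two-sided)
z_β = 0.643 (for power = 0.74)
d = 0.74

n = 2 · ((2.241 + 0.643) / 0.74)²
n = 2 · (3.897)²
n ≈ 30.37
Round up to the next whole number: n = 31 per group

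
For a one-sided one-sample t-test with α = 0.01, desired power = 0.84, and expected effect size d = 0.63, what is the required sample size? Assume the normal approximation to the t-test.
n = 28

Sample size formula (one-sample t-test, normal approximation):
n = ((z_α + z_β) / d)²

z_α = 2.326 (for α = 0.01, one-sided)
z_β = 0.994 (for power = 0.84)
d = 0.63

n = ((2.326 + 0.994) / 0.63)²
n = (5.270)²
n ≈ 27.77
Round up to the next whole number: n = 28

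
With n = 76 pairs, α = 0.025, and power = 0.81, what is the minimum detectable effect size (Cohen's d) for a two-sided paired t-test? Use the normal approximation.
d ≈ 0.36

Minimum detectable effect (paired t-test, normal approximation):
d = (z_{α/2} + z_β) / √n
d = (2.241 + 0.878) / √76
d = 3.119 / 8.718
d ≈ 0.36

By Cohen's convention (0.2 small / 0.5 medium / 0.8 large): small effect.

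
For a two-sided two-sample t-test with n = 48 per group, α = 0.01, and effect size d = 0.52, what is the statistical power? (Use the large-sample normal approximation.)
Power ≈ 0.49

Power calculation (two-sample t-test, normal approximation):
z_β = d · √(n/2) - z_{α/2}
z_β = 0.52 · √(48/2) - 2.576
z_β = 0.52 · 4.899 - 2.576
z_β = -0.028

Power = Φ(z_β) = Φ(-0.028) ≈ 0.489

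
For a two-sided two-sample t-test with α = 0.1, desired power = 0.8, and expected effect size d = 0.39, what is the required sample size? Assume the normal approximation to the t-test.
n = 82 per group

Sample size formula (two-sample t-test, normal approximation):
n = 2 · ((z_{α/2} + z_β) / d)²

z_{α/2} = 1.645 (for α = 0.1, two-sided)
z_β = 0.842 (for power = 0.8)
d = 0.39

n = 2 · ((1.645 + 0.842) / 0.39)²
n = 2 · (6.377)²
n ≈ 81.33
Round up to the next whole number: n = 82 per group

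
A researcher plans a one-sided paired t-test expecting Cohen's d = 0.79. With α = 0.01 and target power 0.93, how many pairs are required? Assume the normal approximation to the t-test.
n = 24 pairs

Sample size formula (paired t-test, normal approximation):
n = ((z_α + z_β) / d)²

z_α = 2.326 (for α = 0.01, one-sided)
z_β = 1.476 (for power = 0.93)
d = 0.79

n = ((2.326 + 1.476) / 0.79)²
n = (4.813)²
n ≈ 23.16
Round up to the next whole number: n = 24 pairs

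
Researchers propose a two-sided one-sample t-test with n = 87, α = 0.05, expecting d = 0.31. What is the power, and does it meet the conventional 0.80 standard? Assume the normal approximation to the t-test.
Power ≈ 0.82; the study is adequately powered (power ≥ 0.80)

Power calculation (one-sample t-test, normal approximation):
z_β = d · √n - z_{α/2}
z_β = 0.31 · √87 - 1.960
z_β = 0.31 · 9.327 - 1.960
z_β = 0.932

Power = Φ(z_β) = Φ(0.932) ≈ 0.824

Effect size d = 0.31 is small by Cohen's convention (0.2/0.5/0.8).

Threshold: power ≥ 0.80 is conventionally adequate.
Power ≈ 0.82 → the study is adequately powered (power ≥ 0.80).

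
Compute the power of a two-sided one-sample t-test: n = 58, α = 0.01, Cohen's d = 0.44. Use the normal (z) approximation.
Power ≈ 0.78

Power calculation (one-sample t-test, normal approximation):
z_β = d · √n - z_{α/2}
z_β = 0.44 · √58 - 2.576
z_β = 0.44 · 7.616 - 2.576
z_β = 0.775

Power = Φ(z_β) = Φ(0.775) ≈ 0.781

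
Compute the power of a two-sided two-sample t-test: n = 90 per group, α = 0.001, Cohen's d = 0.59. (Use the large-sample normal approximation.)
Power ≈ 0.75

Power calculation (two-sample t-test, normal approximation):
z_β = d · √(n/2) - z_{α/2}
z_β = 0.59 · √(90/2) - 3.291
z_β = 0.59 · 6.708 - 3.291
z_β = 0.667

Power = Φ(z_β) = Φ(0.667) ≈ 0.748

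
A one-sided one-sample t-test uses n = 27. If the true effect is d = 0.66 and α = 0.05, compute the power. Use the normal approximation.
Power ≈ 0.96

Power calculation (one-sample t-test, normal approximation):
z_β = d · √n - z_α
z_β = 0.66 · √27 - 1.645
z_β = 0.66 · 5.196 - 1.645
z_β = 1.785

Power = Φ(z_β) = Φ(1.785) ≈ 0.963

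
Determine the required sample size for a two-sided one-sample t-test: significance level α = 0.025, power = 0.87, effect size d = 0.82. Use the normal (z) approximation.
n = 17

Sample size formula (one-sample t-test, normal approximation):
n = ((z_{α/2} + z_β) / d)²

z_{α/2} = 2.241 (for α = 0.025, two-sided)
z_β = 1.126 (for power = 0.87)
d = 0.82

n = ((2.241 + 1.126) / 0.82)²
n = (4.106)²
n ≈ 16.86
Round up to the next whole number: n = 17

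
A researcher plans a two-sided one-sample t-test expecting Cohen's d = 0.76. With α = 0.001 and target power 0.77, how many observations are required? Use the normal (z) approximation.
n = 29

Sample size formula (one-sample t-test, normal approximation):
n = ((z_{α/2} + z_β) / d)²

z_{α/2} = 3.291 (for α = 0.001, two-sided)
z_β = 0.739 (for power = 0.77)
d = 0.76

n = ((3.291 + 0.739) / 0.76)²
n = (5.303)²
n ≈ 28.12
Round up to the next whole number: n = 29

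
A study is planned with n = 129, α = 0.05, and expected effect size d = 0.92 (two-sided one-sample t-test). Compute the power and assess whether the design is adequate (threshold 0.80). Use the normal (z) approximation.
Power ≈ 1.00; the study is adequately powered (power ≥ 0.80)

Power calculation (one-sample t-test, normal approximation):
z_β = d · √n - z_{α/2}
z_β = 0.92 · √129 - 1.960
z_β = 0.92 · 11.358 - 1.960
z_β = 8.489

Power = Φ(z_β) = Φ(8.489) ≈ 1.000

Effect size d = 0.92 is large by Cohen's convention (0.2/0.5/0.8).

Threshold: power ≥ 0.80 is conventionally adequate.
Power ≈ 1.00 → the study is adequately powered (power ≥ 0.80).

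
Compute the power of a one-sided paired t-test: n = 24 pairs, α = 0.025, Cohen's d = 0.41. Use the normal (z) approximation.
Power ≈ 0.52

Power calculation (paired t-test, normal approximation):
z_β = d · √n - z_α
z_β = 0.41 · √24 - 1.960
z_β = 0.41 · 4.899 - 1.960
z_β = 0.049

Power = Φ(z_β) = Φ(0.049) ≈ 0.519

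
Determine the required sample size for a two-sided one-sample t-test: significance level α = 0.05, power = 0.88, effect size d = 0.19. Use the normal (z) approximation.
n = 273

Sample size formula (one-sample t-test, normal approximation):
n = ((z_{α/2} + z_β) / d)²

z_{α/2} = 1.960 (for α = 0.05, two-sided)
z_β = 1.175 (for power = 0.88)
d = 0.19

n = ((1.960 + 1.175) / 0.19)²
n = (16.500)²
n ≈ 272.25
Round up to the next whole number: n = 273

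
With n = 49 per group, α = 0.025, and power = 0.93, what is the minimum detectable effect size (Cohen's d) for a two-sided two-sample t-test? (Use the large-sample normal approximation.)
d ≈ 0.75

Minimum detectable effect (two-sample t-test, normal approximation):
d = (z_{α/2} + z_β) / √(n/2)
d = (2.241 + 1.476) / √(49/2)
d = 3.717 / 4.950
d ≈ 0.75

By Cohen's convention (0.2 small / 0.5 medium / 0.8 large): medium effect.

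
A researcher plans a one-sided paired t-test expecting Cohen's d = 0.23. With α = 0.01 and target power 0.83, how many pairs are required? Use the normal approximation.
n = 204 pairs

Sample size formula (paired t-test, normal approximation):
n = ((z_α + z_β) / d)²

z_α = 2.326 (for α = 0.01, one-sided)
z_β = 0.954 (for power = 0.83)
d = 0.23

n = ((2.326 + 0.954) / 0.23)²
n = (14.261)²
n ≈ 203.38
Round up to the next whole number: n = 204 pairs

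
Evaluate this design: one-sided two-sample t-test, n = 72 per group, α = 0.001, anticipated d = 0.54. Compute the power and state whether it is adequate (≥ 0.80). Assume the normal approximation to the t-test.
Power ≈ 0.56; the study is underpowered (power < 0.80)

Power calculation (two-sample t-test, normal approximation):
z_β = d · √(n/2) - z_α
z_β = 0.54 · √(72/2) - 3.090
z_β = 0.54 · 6.000 - 3.090
z_β = 0.150

Power = Φ(z_β) = Φ(0.150) ≈ 0.560

Effect size d = 0.54 is medium by Cohen's convention (0.2/0.5/0.8).

Threshold: power ≥ 0.80 is conventionally adequate.
Power ≈ 0.56 → the study is underpowered (power < 0.80).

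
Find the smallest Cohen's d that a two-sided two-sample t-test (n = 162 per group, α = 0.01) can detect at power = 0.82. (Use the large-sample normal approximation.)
d ≈ 0.39

Minimum detectable effect (two-sample t-test, normal approximation):
d = (z_{α/2} + z_β) / √(n/2)
d = (2.576 + 0.915) / √(162/2)
d = 3.491 / 9.000
d ≈ 0.39

By Cohen's convention (0.2 small / 0.5 medium / 0.8 large): small effect.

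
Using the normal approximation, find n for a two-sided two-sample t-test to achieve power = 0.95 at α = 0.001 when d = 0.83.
n = 71 per group

Sample size formula (two-sample t-test, normal approximation):
n = 2 · ((z_{α/2} + z_β) / d)²

z_{α/2} = 3.291 (for α = 0.001, two-sided)
z_β = 1.645 (for power = 0.95)
d = 0.83

n = 2 · ((3.291 + 1.645) / 0.83)²
n = 2 · (5.947)²
n ≈ 70.73
Round up to the next whole number: n = 71 per group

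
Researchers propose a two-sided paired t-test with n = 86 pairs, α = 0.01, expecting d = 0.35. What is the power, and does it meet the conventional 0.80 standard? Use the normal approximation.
Power ≈ 0.75; the study is underpowered (power < 0.80)

Power calculation (paired t-test, normal approximation):
z_β = d · √n - z_{α/2}
z_β = 0.35 · √86 - 2.576
z_β = 0.35 · 9.274 - 2.576
z_β = 0.670

Power = Φ(z_β) = Φ(0.670) ≈ 0.749

Effect size d = 0.35 is small by Cohen's convention (0.2/0.5/0.8).

Threshold: power ≥ 0.80 is conventionally adequate.
Power ≈ 0.75 → the study is underpowered (power < 0.80).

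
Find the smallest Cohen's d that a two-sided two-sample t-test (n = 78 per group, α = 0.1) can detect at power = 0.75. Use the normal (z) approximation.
d ≈ 0.37

Minimum detectable effect (two-sample t-test, normal approximation):
d = (z_{α/2} + z_β) / √(n/2)
d = (1.645 + 0.674) / √(78/2)
d = 2.319 / 6.245
d ≈ 0.37

By Cohen's convention (0.2 small / 0.5 medium / 0.8 large): small effect.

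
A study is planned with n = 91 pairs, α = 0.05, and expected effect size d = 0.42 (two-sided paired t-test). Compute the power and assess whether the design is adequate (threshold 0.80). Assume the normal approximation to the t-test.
Power ≈ 0.98; the study is adequately powered (power ≥ 0.80)

Power calculation (paired t-test, normal approximation):
z_β = d · √n - z_{α/2}
z_β = 0.42 · √91 - 1.960
z_β = 0.42 · 9.539 - 1.960
z_β = 2.047

Power = Φ(z_β) = Φ(2.047) ≈ 0.980

Effect size d = 0.42 is small by Cohen's convention (0.2/0.5/0.8).

Threshold: power ≥ 0.80 is conventionally adequate.
Power ≈ 0.98 → the study is adequately powered (power ≥ 0.80).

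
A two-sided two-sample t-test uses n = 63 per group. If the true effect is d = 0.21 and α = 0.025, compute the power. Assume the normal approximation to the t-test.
Power ≈ 0.14

Power calculation (two-sample t-test, normal approximation):
z_β = d · √(n/2) - z_{α/2}
z_β = 0.21 · √(63/2) - 2.241
z_β = 0.21 · 5.612 - 2.241
z_β = -1.063

Power = Φ(z_β) = Φ(-1.063) ≈ 0.144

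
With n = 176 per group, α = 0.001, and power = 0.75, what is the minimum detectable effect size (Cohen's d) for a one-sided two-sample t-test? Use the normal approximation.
d ≈ 0.40

Minimum detectable effect (two-sample t-test, normal approximation):
d = (z_α + z_β) / √(n/2)
d = (3.090 + 0.674) / √(176/2)
d = 3.765 / 9.381
d ≈ 0.40

By Cohen's convention (0.2 small / 0.5 medium / 0.8 large): small effect.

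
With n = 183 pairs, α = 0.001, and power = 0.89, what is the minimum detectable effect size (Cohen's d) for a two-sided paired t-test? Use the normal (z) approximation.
d ≈ 0.33

Minimum detectable effect (paired t-test, normal approximation):
d = (z_{α/2} + z_β) / √n
d = (3.291 + 1.227) / √183
d = 4.517 / 13.528
d ≈ 0.33

By Cohen's convention (0.2 small / 0.5 medium / 0.8 large): small effect.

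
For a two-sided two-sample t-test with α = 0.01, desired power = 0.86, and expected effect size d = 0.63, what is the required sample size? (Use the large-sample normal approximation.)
n = 68 per group

Sample size formula (two-sample t-test, normal approximation):
n = 2 · ((z_{α/2} + z_β) / d)²

z_{α/2} = 2.576 (for α = 0.01, two-sided)
z_β = 1.080 (for power = 0.86)
d = 0.63

n = 2 · ((2.576 + 1.080) / 0.63)²
n = 2 · (5.803)²
n ≈ 67.35
Round up to the next whole number: n = 68 per group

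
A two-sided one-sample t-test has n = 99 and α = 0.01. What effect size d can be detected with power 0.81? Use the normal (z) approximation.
d ≈ 0.35

Minimum detectable effect (one-sample t-test, normal approximation):
d = (z_{α/2} + z_β) / √n
d = (2.576 + 0.878) / √99
d = 3.454 / 9.950
d ≈ 0.35

By Cohen's convention (0.2 small / 0.5 medium / 0.8 large): small effect.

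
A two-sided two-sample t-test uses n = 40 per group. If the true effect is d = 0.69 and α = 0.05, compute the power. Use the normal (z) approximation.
Power ≈ 0.87

Power calculation (two-sample t-test, normal approximation):
z_β = d · √(n/2) - z_{α/2}
z_β = 0.69 · √(40/2) - 1.960
z_β = 0.69 · 4.472 - 1.960
z_β = 1.126

Power = Φ(z_β) = Φ(1.126) ≈ 0.870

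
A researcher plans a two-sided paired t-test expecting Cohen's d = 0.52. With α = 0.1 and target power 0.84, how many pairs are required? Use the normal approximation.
n = 26 pairs

Sample size formula (paired t-test, normal approximation):
n = ((z_{α/2} + z_β) / d)²

z_{α/2} = 1.645 (for α = 0.1, two-sided)
z_β = 0.994 (for power = 0.84)
d = 0.52

n = ((1.645 + 0.994) / 0.52)²
n = (5.075)²
n ≈ 25.76
Round up to the next whole number: n = 26 pairs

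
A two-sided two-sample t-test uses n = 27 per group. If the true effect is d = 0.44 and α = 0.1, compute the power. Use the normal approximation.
Power ≈ 0.49

Power calculation (two-sample t-test, normal approximation):
z_β = d · √(n/2) - z_{α/2}
z_β = 0.44 · √(27/2) - 1.645
z_β = 0.44 · 3.674 - 1.645
z_β = -0.028

Power = Φ(z_β) = Φ(-0.028) ≈ 0.489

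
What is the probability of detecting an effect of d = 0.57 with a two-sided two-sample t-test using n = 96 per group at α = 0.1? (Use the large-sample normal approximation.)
Power ≈ 0.99

Power calculation (two-sample t-test, normal approximation):
z_β = d · √(n/2) - z_{α/2}
z_β = 0.57 · √(96/2) - 1.645
z_β = 0.57 · 6.928 - 1.645
z_β = 2.304

Power = Φ(z_β) = Φ(2.304) ≈ 0.989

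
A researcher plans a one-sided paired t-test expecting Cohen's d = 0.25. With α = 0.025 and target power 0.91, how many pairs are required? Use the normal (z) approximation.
n = 175 pairs

Sample size formula (paired t-test, normal approximation):
n = ((z_α + z_β) / d)²

z_α = 1.960 (for α = 0.025, one-sided)
z_β = 1.341 (for power = 0.91)
d = 0.25

n = ((1.960 + 1.341) / 0.25)²
n = (13.204)²
n ≈ 174.35
Round up to the next whole number: n = 175 pairs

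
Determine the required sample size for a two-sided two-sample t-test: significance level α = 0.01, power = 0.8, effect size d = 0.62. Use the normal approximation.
n = 61 per group

Sample size formula (two-sample t-test, normal approximation):
n = 2 · ((z_{α/2} + z_β) / d)²

z_{α/2} = 2.576 (for α = 0.01, two-sided)
z_β = 0.842 (for power = 0.8)
d = 0.62

n = 2 · ((2.576 + 0.842) / 0.62)²
n = 2 · (5.513)²
n ≈ 60.79
Round up to the next whole number: n = 61 per group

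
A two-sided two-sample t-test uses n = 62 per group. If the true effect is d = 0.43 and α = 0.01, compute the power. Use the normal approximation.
Power ≈ 0.43

Power calculation (two-sample t-test, normal approximation):
z_β = d · √(n/2) - z_{α/2}
z_β = 0.43 · √(62/2) - 2.576
z_β = 0.43 · 5.568 - 2.576
z_β = -0.182

Power = Φ(z_β) = Φ(-0.182) ≈ 0.428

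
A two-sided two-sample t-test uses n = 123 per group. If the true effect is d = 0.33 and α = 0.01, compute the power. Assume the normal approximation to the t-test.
Power ≈ 0.50

Power calculation (two-sample t-test, normal approximation):
z_β = d · √(n/2) - z_{α/2}
z_β = 0.33 · √(123/2) - 2.576
z_β = 0.33 · 7.842 - 2.576
z_β = 0.012

Power = Φ(z_β) = Φ(0.012) ≈ 0.505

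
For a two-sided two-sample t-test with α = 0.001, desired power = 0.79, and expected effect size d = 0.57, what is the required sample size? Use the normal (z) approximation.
n = 104 per group

Sample size formula (two-sample t-test, normal approximation):
n = 2 · ((z_{α/2} + z_β) / d)²

z_{α/2} = 3.291 (for α = 0.001, two-sided)
z_β = 0.806 (for power = 0.79)
d = 0.57

n = 2 · ((3.291 + 0.806) / 0.57)²
n = 2 · (7.188)²
n ≈ 103.33
Round up to the next whole number: n = 104 per group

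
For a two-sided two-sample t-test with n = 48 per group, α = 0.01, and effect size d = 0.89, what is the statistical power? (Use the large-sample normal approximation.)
Power ≈ 0.96

Power calculation (two-sample t-test, normal approximation):
z_β = d · √(n/2) - z_{α/2}
z_β = 0.89 · √(48/2) - 2.576
z_β = 0.89 · 4.899 - 2.576
z_β = 1.784

Power = Φ(z_β) = Φ(1.784) ≈ 0.963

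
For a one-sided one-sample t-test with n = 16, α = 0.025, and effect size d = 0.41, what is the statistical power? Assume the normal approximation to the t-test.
Power ≈ 0.37

Power calculation (one-sample t-test, normal approximation):
z_β = d · √n - z_α
z_β = 0.41 · √16 - 1.960
z_β = 0.41 · 4.000 - 1.960
z_β = -0.320

Power = Φ(z_β) = Φ(-0.320) ≈ 0.374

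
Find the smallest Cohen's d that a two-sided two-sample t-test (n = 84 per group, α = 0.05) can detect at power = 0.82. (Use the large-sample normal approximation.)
d ≈ 0.44

Minimum detectable effect (two-sample t-test, normal approximation):
d = (z_{α/2} + z_β) / √(n/2)
d = (1.960 + 0.915) / √(84/2)
d = 2.875 / 6.481
d ≈ 0.44

By Cohen's convention (0.2 small / 0.5 medium / 0.8 large): small effect.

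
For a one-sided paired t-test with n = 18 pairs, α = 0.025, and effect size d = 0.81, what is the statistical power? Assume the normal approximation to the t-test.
Power ≈ 0.93

Power calculation (paired t-test, normal approximation):
z_β = d · √n - z_α
z_β = 0.81 · √18 - 1.960
z_β = 0.81 · 4.243 - 1.960
z_β = 1.477

Power = Φ(z_β) = Φ(1.477) ≈ 0.930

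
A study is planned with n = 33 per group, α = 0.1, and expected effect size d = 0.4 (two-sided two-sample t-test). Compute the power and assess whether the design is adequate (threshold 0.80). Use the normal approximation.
Power ≈ 0.49; the study is underpowered (power < 0.80)

Power calculation (two-sample t-test, normal approximation):
z_β = d · √(n/2) - z_{α/2}
z_β = 0.4 · √(33/2) - 1.645
z_β = 0.4 · 4.062 - 1.645
z_β = -0.020

Power = Φ(z_β) = Φ(-0.020) ≈ 0.492

Effect size d = 0.4 is small by Cohen's convention (0.2/0.5/0.8).

Threshold: power ≥ 0.80 is conventionally adequate.
Power ≈ 0.49 → the study is underpowered (power < 0.80).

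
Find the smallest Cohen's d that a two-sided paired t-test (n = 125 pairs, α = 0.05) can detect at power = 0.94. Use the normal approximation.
d ≈ 0.31

Minimum detectable effect (paired t-test, normal approximation):
d = (z_{α/2} + z_β) / √n
d = (1.960 + 1.555) / √125
d = 3.515 / 11.180
d ≈ 0.31

By Cohen's convention (0.2 small / 0.5 medium / 0.8 large): small effect.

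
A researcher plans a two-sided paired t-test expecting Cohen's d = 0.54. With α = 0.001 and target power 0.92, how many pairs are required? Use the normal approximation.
n = 76 pairs

Sample size formula (paired t-test, normal approximation):
n = ((z_{α/2} + z_β) / d)²

z_{α/2} = 3.291 (for α = 0.001, two-sided)
z_β = 1.405 (for power = 0.92)
d = 0.54

n = ((3.291 + 1.405) / 0.54)²
n = (8.696)²
n ≈ 75.62
Round up to the next whole number: n = 76 pairs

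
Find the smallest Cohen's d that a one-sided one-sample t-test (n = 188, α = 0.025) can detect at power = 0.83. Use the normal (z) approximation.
d ≈ 0.21

Minimum detectable effect (one-sample t-test, normal approximation):
d = (z_α + z_β) / √n
d = (1.960 + 0.954) / √188
d = 2.914 / 13.711
d ≈ 0.21

By Cohen's convention (0.2 small / 0.5 medium / 0.8 large): small effect.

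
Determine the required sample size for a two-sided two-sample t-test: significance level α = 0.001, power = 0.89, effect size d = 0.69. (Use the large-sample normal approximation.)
n = 86 per group

Sample size formula (two-sample t-test, normal approximation):
n = 2 · ((z_{α/2} + z_β) / d)²

z_{α/2} = 3.291 (for α = 0.001, two-sided)
z_β = 1.227 (for power = 0.89)
d = 0.69

n = 2 · ((3.291 + 1.227) / 0.69)²
n = 2 · (6.548)²
n ≈ 85.75
Round up to the next whole number: n = 86 per group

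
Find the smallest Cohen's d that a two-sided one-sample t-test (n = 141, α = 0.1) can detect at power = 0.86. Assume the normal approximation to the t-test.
d ≈ 0.23

Minimum detectable effect (one-sample t-test, normal approximation):
d = (z_{α/2} + z_β) / √n
d = (1.645 + 1.080) / √141
d = 2.725 / 11.874
d ≈ 0.23

By Cohen's convention (0.2 small / 0.5 medium / 0.8 large): small effect.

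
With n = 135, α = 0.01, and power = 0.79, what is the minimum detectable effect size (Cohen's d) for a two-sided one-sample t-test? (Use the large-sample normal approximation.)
d ≈ 0.29

Minimum detectable effect (one-sample t-test, normal approximation):
d = (z_{α/2} + z_β) / √n
d = (2.576 + 0.806) / √135
d = 3.382 / 11.619
d ≈ 0.29

By Cohen's convention (0.2 small / 0.5 medium / 0.8 large): small effect.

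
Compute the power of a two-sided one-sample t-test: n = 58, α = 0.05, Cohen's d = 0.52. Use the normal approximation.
Power ≈ 0.98

Power calculation (one-sample t-test, normal approximation):
z_β = d · √n - z_{α/2}
z_β = 0.52 · √58 - 1.960
z_β = 0.52 · 7.616 - 1.960
z_β = 2.000

Power = Φ(z_β) = Φ(2.000) ≈ 0.977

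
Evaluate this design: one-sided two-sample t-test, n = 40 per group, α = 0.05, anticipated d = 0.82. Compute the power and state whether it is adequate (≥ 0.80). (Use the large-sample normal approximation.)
Power ≈ 0.98; the study is adequately powered (power ≥ 0.80)

Power calculation (two-sample t-test, normal approximation):
z_β = d · √(n/2) - z_α
z_β = 0.82 · √(40/2) - 1.645
z_β = 0.82 · 4.472 - 1.645
z_β = 2.022

Power = Φ(z_β) = Φ(2.022) ≈ 0.978

Effect size d = 0.82 is large by Cohen's convention (0.2/0.5/0.8).

Threshold: power ≥ 0.80 is conventionally adequate.
Power ≈ 0.98 → the study is adequately powered (power ≥ 0.80).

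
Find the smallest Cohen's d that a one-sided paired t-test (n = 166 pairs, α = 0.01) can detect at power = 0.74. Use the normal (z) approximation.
d ≈ 0.23

Minimum detectable effect (paired t-test, normal approximation):
d = (z_α + z_β) / √n
d = (2.326 + 0.643) / √166
d = 2.970 / 12.884
d ≈ 0.23

By Cohen's convention (0.2 small / 0.5 medium / 0.8 large): small effect.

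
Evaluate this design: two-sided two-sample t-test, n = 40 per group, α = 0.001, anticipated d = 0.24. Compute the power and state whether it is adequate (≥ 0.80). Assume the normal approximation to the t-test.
Power ≈ 0.01; the study is underpowered (power < 0.80)

Power calculation (two-sample t-test, normal approximation):
z_β = d · √(n/2) - z_{α/2}
z_β = 0.24 · √(40/2) - 3.291
z_β = 0.24 · 4.472 - 3.291
z_β = -2.217

Power = Φ(z_β) = Φ(-2.217) ≈ 0.013

Effect size d = 0.24 is small by Cohen's convention (0.2/0.5/0.8).

Threshold: power ≥ 0.80 is conventionally adequate.
Power ≈ 0.01 → the study is underpowered (power < 0.80).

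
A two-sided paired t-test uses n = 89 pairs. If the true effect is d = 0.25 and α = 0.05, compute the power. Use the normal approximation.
Power ≈ 0.65

Power calculation (paired t-test, normal approximation):
z_β = d · √n - z_{α/2}
z_β = 0.25 · √89 - 1.960
z_β = 0.25 · 9.434 - 1.960
z_β = 0.399

Power = Φ(z_β) = Φ(0.399) ≈ 0.655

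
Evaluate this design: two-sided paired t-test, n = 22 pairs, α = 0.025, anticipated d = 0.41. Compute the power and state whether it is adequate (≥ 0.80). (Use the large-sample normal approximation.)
Power ≈ 0.38; the study is underpowered (power < 0.80)

Power calculation (paired t-test, normal approximation):
z_β = d · √n - z_{α/2}
z_β = 0.41 · √22 - 2.241
z_β = 0.41 · 4.690 - 2.241
z_β = -0.318

Power = Φ(z_β) = Φ(-0.318) ≈ 0.375

Effect size d = 0.41 is small by Cohen's convention (0.2/0.5/0.8).

Threshold: power ≥ 0.80 is conventionally adequate.
Power ≈ 0.38 → the study is underpowered (power < 0.80).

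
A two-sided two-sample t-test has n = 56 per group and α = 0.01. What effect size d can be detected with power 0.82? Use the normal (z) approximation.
d ≈ 0.66

Minimum detectable effect (two-sample t-test, normal approximation):
d = (z_{α/2} + z_β) / √(n/2)
d = (2.576 + 0.915) / √(56/2)
d = 3.491 / 5.292
d ≈ 0.66

By Cohen's convention (0.2 small / 0.5 medium / 0.8 large): medium effect.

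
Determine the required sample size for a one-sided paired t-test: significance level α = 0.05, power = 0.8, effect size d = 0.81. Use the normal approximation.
n = 10 pairs

Sample size formula (paired t-test, normal approximation):
n = ((z_α + z_β) / d)²

z_α = 1.645 (for α = 0.05, one-sided)
z_β = 0.842 (for power = 0.8)
d = 0.81

n = ((1.645 + 0.842) / 0.81)²
n = (3.070)²
n ≈ 9.42
Round up to the next whole number: n = 10 pairs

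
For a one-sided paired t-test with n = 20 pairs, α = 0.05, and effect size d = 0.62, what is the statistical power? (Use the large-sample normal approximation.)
Power ≈ 0.87

Power calculation (paired t-test, normal approximation):
z_β = d · √n - z_α
z_β = 0.62 · √20 - 1.645
z_β = 0.62 · 4.472 - 1.645
z_β = 1.128

Power = Φ(z_β) = Φ(1.128) ≈ 0.870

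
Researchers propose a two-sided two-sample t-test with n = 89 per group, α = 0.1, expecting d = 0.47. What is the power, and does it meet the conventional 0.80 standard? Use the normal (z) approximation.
Power ≈ 0.93; the study is adequately powered (power ≥ 0.80)

Power calculation (two-sample t-test, normal approximation):
z_β = d · √(n/2) - z_{α/2}
z_β = 0.47 · √(89/2) - 1.645
z_β = 0.47 · 6.671 - 1.645
z_β = 1.490

Power = Φ(z_β) = Φ(1.490) ≈ 0.932

Effect size d = 0.47 is small by Cohen's convention (0.2/0.5/0.8).

Threshold: power ≥ 0.80 is conventionally adequate.
Power ≈ 0.93 → the study is adequately powered (power ≥ 0.80).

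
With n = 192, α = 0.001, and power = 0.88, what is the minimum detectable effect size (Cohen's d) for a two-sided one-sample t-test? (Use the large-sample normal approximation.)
d ≈ 0.32

Minimum detectable effect (one-sample t-test, normal approximation):
d = (z_{α/2} + z_β) / √n
d = (3.291 + 1.175) / √192
d = 4.466 / 13.856
d ≈ 0.32

By Cohen's convention (0.2 small / 0.5 medium / 0.8 large): small effect.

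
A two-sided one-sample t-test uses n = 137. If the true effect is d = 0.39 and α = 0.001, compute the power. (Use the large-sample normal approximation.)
Power ≈ 0.90

Power calculation (one-sample t-test, normal approximation):
z_β = d · √n - z_{α/2}
z_β = 0.39 · √137 - 3.291
z_β = 0.39 · 11.705 - 3.291
z_β = 1.274

Power = Φ(z_β) = Φ(1.274) ≈ 0.899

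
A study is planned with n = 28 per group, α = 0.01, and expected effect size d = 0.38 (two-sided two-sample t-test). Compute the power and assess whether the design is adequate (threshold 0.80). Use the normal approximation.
Power ≈ 0.12; the study is underpowered (power < 0.80)

Power calculation (two-sample t-test, normal approximation):
z_β = d · √(n/2) - z_{α/2}
z_β = 0.38 · √(28/2) - 2.576
z_β = 0.38 · 3.742 - 2.576
z_β = -1.154

Power = Φ(z_β) = Φ(-1.154) ≈ 0.124

Effect size d = 0.38 is small by Cohen's convention (0.2/0.5/0.8).

Threshold: power ≥ 0.80 is conventionally adequate.
Power ≈ 0.12 → the study is underpowered (power < 0.80).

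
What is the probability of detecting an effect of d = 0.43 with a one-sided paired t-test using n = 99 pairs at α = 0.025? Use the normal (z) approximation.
Power ≈ 0.99

Power calculation (paired t-test, normal approximation):
z_β = d · √n - z_α
z_β = 0.43 · √99 - 1.960
z_β = 0.43 · 9.950 - 1.960
z_β = 2.318

Power = Φ(z_β) = Φ(2.318) ≈ 0.990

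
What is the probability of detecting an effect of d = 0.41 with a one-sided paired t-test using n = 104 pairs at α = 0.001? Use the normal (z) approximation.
Power ≈ 0.86

Power calculation (paired t-test, normal approximation):
z_β = d · √n - z_α
z_β = 0.41 · √104 - 3.090
z_β = 0.41 · 10.198 - 3.090
z_β = 1.091

Power = Φ(z_β) = Φ(1.091) ≈ 0.862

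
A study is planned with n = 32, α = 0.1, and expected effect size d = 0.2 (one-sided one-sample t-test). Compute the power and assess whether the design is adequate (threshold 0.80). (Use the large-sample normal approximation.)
Power ≈ 0.44; the study is underpowered (power < 0.80)

Power calculation (one-sample t-test, normal approximation):
z_β = d · √n - z_α
z_β = 0.2 · √32 - 1.282
z_β = 0.2 · 5.657 - 1.282
z_β = -0.150

Power = Φ(z_β) = Φ(-0.150) ≈ 0.440

Effect size d = 0.2 is small by Cohen's convention (0.2/0.5/0.8).

Threshold: power ≥ 0.80 is conventionally adequate.
Power ≈ 0.44 → the study is underpowered (power < 0.80).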